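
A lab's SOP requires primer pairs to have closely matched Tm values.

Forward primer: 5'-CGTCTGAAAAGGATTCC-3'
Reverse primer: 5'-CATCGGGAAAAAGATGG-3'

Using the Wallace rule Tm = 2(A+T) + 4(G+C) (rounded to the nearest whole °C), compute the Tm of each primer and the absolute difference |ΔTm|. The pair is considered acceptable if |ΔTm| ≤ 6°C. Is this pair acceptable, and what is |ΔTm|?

Forward: A=5 T=4 G=4 C=4 → Tm = 2·9 + 4·8 = 50°C.
Reverse: A=7 T=2 G=6 C=2 → Tm = 2·9 + 4·8 = 50°C.
|ΔTm| = |50 − 50| = 0°C, ≤ 6°C.

|ΔTm| = 0°C; the pair is acceptable.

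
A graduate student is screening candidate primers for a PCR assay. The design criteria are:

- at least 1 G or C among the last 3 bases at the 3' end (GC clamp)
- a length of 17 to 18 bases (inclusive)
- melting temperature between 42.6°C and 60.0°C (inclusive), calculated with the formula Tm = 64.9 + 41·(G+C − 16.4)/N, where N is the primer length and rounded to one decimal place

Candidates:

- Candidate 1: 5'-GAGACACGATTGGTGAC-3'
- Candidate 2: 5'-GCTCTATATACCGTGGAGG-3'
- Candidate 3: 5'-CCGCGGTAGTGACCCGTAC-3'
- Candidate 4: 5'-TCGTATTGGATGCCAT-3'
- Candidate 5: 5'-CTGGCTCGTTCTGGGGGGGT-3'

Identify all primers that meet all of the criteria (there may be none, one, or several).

Candidate 1 (17 nt, A=5 T=3 G=6 C=3): 3' end GAC has 2 G/C ✓; length 17 ✓; Tm = 64.9 + 41·(9 − 16.4)/17 = 47.1°C ✓ — passes.
Candidate 2 (19 nt, A=4 T=5 G=6 C=4): 3' end AGG has 2 G/C ✓; length 19, outside 17–18 ✗; Tm = 64.9 + 41·(10 − 16.4)/19 = 51.1°C ✓ — fails.
Candidate 3 (19 nt, A=3 T=3 G=6 C=7): 3' end TAC has 1 G/C ✓; length 19, outside 17–18 ✗; Tm = 64.9 + 41·(13 − 16.4)/19 = 57.6°C ✓ — fails.
Candidate 4 (16 nt, A=3 T=6 G=4 C=3): 3' end CAT has 1 G/C ✓; length 16, outside 17–18 ✗; Tm = 64.9 + 41·(7 − 16.4)/16 = 40.8°C, outside 42.6–60.0°C ✗ — fails.
Candidate 5 (20 nt, A=0 T=6 G=10 C=4): 3' end GGT has 2 G/C ✓; length 20, outside 17–18 ✗; Tm = 64.9 + 41·(14 − 16.4)/20 = 60.0°C ✓ — fails.

Candidate 1 only.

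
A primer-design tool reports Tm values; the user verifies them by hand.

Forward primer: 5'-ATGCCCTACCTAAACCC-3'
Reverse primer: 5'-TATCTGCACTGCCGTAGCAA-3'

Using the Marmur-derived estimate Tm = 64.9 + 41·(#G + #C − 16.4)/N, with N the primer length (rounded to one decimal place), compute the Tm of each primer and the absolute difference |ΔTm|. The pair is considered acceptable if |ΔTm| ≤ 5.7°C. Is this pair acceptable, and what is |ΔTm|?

|ΔTm| = 4.7°C; the pair is acceptable.

Forward: G+C = 9, N = 17 → Tm = 64.9 + 41·(9 − 16.4)/17 = 47.1°C.
Reverse: G+C = 10, N = 20 → Tm = 64.9 + 41·(10 − 16.4)/20 = 51.8°C.
|ΔTm| = |47.1 − 51.8| = 4.7°C, ≤ 5.7°C.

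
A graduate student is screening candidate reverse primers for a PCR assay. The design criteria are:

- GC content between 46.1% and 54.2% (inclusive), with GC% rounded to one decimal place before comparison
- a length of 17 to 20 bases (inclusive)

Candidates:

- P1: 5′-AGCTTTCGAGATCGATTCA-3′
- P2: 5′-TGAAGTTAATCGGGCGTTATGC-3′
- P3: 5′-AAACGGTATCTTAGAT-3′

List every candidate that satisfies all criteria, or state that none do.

None of the candidates satisfy all criteria.

P1 (19 nt, A=5 T=6 G=4 C=4): GC 8/19 = 42.1%, outside 46.1–54.2% ✗; length 19 ✓ — fails.
P2 (22 nt, A=5 T=7 G=7 C=3): GC 10/22 = 45.5%, outside 46.1–54.2% ✗; length 22, outside 17–20 ✗ — fails.
P3 (16 nt, A=6 T=5 G=3 C=2): GC 5/16 = 31.3%, outside 46.1–54.2% ✗; length 16, outside 17–20 ✗ — fails.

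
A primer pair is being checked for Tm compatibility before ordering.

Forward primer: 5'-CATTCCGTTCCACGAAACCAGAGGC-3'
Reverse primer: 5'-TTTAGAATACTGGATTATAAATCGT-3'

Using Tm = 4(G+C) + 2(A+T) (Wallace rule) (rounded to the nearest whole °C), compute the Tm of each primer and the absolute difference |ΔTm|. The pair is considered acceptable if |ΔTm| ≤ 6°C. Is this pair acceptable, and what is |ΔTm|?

Forward: A=7 T=4 G=5 C=9 → Tm = 2·11 + 4·14 = 78°C.
Reverse: A=9 T=10 G=4 C=2 → Tm = 2·19 + 4·6 = 62°C.
|ΔTm| = |78 − 62| = 16°C, > 6°C.

|ΔTm| = 16°C; the pair is not acceptable.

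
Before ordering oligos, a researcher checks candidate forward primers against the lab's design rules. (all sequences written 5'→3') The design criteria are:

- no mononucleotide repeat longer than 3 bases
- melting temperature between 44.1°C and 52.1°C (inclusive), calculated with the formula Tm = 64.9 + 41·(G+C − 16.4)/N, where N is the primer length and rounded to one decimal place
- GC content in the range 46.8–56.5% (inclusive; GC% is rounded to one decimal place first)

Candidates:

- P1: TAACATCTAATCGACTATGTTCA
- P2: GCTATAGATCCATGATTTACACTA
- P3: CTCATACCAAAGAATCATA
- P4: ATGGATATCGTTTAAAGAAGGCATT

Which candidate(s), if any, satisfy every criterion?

None of the candidates satisfy all criteria.

P1 (23 nt, A=8 T=8 G=2 C=5): longest run = 2 ✓; Tm = 64.9 + 41·(7 − 16.4)/23 = 48.1°C ✓; GC 7/23 = 30.4%, outside 46.8–56.5% ✗ — fails.
P2 (24 nt, A=8 T=8 G=3 C=5): longest run = 3 ✓; Tm = 64.9 + 41·(8 − 16.4)/24 = 50.6°C ✓; GC 8/24 = 33.3%, outside 46.8–56.5% ✗ — fails.
P3 (19 nt, A=9 T=4 G=1 C=5): longest run = 3 ✓; Tm = 64.9 + 41·(6 − 16.4)/19 = 42.5°C, outside 44.1–52.1°C ✗; GC 6/19 = 31.6%, outside 46.8–56.5% ✗ — fails.
P4 (25 nt, A=9 T=8 G=6 C=2): longest run = 3 ✓; Tm = 64.9 + 41·(8 − 16.4)/25 = 51.1°C ✓; GC 8/25 = 32.0%, outside 46.8–56.5% ✗ — fails.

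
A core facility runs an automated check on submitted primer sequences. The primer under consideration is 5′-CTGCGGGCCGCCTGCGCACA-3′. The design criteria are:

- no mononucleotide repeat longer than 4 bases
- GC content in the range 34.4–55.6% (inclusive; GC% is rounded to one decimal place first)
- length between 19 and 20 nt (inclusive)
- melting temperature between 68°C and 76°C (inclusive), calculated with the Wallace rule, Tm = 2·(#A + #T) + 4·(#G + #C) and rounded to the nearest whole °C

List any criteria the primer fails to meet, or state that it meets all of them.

Fails: GC content.

Base counts: A=2, T=2, G=7, C=9 (length 20).
homopolymer run: longest run = 3 ✓
GC content: GC 16/20 = 80.0%, outside 34.4–55.6% ✗
length: length 20 ✓
Tm: Tm = 2·4 + 4·16 = 72°C ✓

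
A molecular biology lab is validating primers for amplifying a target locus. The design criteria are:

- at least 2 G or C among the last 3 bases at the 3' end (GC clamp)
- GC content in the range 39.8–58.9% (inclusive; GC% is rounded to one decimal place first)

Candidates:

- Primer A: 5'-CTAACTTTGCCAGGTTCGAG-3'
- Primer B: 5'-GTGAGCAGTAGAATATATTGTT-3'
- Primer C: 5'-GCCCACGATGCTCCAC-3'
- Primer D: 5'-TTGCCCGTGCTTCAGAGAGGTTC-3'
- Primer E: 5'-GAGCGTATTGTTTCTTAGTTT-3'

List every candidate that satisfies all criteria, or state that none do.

Primer A only.

Primer A (20 nt, A=4 T=6 G=5 C=5): 3' end GAG has 2 G/C ✓; GC 10/20 = 50.0% ✓ — passes.
Primer B (22 nt, A=7 T=8 G=6 C=1): 3' end GTT has 1 G/C, need ≥2 ✗; GC 7/22 = 31.8%, outside 39.8–58.9% ✗ — fails.
Primer C (16 nt, A=3 T=2 G=3 C=8): 3' end CAC has 2 G/C ✓; GC 11/16 = 68.8%, outside 39.8–58.9% ✗ — fails.
Primer D (23 nt, A=3 T=7 G=7 C=6): 3' end TTC has 1 G/C, need ≥2 ✗; GC 13/23 = 56.5% ✓ — fails.
Primer E (21 nt, A=3 T=11 G=5 C=2): 3' end TTT has 0 G/C, need ≥2 ✗; GC 7/21 = 33.3%, outside 39.8–58.9% ✗ — fails.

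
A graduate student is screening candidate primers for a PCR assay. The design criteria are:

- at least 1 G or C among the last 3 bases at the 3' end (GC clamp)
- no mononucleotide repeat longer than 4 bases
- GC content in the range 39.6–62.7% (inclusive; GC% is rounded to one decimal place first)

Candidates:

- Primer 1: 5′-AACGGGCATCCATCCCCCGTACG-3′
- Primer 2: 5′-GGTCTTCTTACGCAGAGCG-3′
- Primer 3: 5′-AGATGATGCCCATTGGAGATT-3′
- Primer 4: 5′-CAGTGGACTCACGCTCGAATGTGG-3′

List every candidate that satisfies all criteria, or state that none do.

Primer 2 and Primer 4.

Primer 1 (23 nt, A=5 T=3 G=5 C=10): 3' end ACG has 2 G/C ✓; longest run = 5, exceeds 4 ✗; GC 15/23 = 65.2%, outside 39.6–62.7% ✗ — fails.
Primer 2 (19 nt, A=3 T=5 G=6 C=5): 3' end GCG has 3 G/C ✓; longest run = 2 ✓; GC 11/19 = 57.9% ✓ — passes.
Primer 3 (21 nt, A=6 T=6 G=6 C=3): 3' end ATT has 0 G/C, need ≥1 ✗; longest run = 3 ✓; GC 9/21 = 42.9% ✓ — fails.
Primer 4 (24 nt, A=5 T=5 G=8 C=6): 3' end TGG has 2 G/C ✓; longest run = 2 ✓; GC 14/24 = 58.3% ✓ — passes.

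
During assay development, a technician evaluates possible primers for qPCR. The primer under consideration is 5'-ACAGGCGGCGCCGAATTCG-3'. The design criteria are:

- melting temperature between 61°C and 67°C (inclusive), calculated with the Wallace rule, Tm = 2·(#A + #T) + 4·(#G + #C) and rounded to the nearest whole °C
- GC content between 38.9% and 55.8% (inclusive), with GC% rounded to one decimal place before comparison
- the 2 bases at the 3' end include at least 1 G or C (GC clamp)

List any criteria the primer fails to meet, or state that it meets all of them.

Fails: GC content.

Base counts: A=4, T=2, G=7, C=6 (length 19).
Tm: Tm = 2·6 + 4·13 = 64°C ✓
GC content: GC 13/19 = 68.4%, outside 38.9–55.8% ✗
GC clamp: 3' end CG has 2 G/C ✓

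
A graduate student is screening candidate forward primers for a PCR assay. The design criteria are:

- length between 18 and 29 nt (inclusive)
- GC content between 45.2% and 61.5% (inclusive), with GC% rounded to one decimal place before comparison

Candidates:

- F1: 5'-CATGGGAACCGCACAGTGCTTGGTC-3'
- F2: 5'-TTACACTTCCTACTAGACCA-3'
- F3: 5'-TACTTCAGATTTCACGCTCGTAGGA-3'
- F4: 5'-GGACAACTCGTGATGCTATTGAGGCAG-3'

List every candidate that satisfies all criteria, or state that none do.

F1 (25 nt, A=5 T=5 G=8 C=7): length 25 ✓; GC 15/25 = 60.0% ✓ — passes.
F2 (20 nt, A=6 T=6 G=1 C=7): length 20 ✓; GC 8/20 = 40.0%, outside 45.2–61.5% ✗ — fails.
F3 (25 nt, A=6 T=8 G=5 C=6): length 25 ✓; GC 11/25 = 44.0%, outside 45.2–61.5% ✗ — fails.
F4 (27 nt, A=7 T=6 G=9 C=5): length 27 ✓; GC 14/27 = 51.9% ✓ — passes.

F1 and F4.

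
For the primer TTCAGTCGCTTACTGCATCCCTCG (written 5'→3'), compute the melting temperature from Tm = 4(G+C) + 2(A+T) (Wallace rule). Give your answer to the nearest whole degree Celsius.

Base counts: A=3, T=8, G=4, C=9 (length 24).
Tm = 2·(3+8) + 4·(4+9) = 2·11 + 4·13 = 22 + 52 = 74°C.

74°C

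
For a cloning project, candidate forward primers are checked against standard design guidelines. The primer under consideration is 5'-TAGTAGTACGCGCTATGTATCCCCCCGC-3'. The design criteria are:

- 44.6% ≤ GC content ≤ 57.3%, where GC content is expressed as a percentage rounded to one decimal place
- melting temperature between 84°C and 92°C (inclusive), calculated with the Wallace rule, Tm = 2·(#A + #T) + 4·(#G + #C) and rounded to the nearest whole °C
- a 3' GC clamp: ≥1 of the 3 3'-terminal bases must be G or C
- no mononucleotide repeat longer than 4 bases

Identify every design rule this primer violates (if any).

Base counts: A=5, T=7, G=6, C=10 (length 28).
GC content: GC 16/28 = 57.1% ✓
Tm: Tm = 2·12 + 4·16 = 88°C ✓
GC clamp: 3' end CGC has 3 G/C ✓
homopolymer run: longest run = 6, exceeds 4 ✗

Fails: homopolymer run.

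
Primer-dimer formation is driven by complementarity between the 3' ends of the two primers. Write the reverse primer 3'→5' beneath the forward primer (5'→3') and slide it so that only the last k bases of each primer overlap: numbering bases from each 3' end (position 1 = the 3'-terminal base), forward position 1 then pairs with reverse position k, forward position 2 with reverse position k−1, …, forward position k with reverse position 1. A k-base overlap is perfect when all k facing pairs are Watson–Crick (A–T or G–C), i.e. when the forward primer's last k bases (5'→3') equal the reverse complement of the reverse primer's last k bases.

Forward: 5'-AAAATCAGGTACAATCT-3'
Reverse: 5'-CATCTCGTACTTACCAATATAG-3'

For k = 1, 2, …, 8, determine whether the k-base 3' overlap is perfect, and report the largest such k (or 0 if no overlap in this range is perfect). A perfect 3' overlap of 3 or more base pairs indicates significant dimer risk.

Last 8 bases (5'→3') — forward …TACAATCT, reverse …CAATATAG.
Reverse complement of the reverse primer's last 8 bases: CTATATTG; its first k bases are the reverse complement of the reverse primer's last k bases, so a perfect k-base overlap needs the forward primer's last k bases to equal them.
Comparing (forward last k vs required): k=1: T vs C ✗; k=2: CT vs CT ✓; k=3: TCT vs CTA ✗; k=4: ATCT vs CTAT ✗; k=5: AATCT vs CTATA ✗; k=6: CAATCT vs CTATAT ✗; k=7: ACAATCT vs CTATATT ✗; k=8: TACAATCT vs CTATATTG ✗.
Only k = 2 is perfect, so the longest perfect 3' overlap is 2.

Longest perfect overlap: 2 complementary base pairs; below the dimer-risk threshold (threshold 3).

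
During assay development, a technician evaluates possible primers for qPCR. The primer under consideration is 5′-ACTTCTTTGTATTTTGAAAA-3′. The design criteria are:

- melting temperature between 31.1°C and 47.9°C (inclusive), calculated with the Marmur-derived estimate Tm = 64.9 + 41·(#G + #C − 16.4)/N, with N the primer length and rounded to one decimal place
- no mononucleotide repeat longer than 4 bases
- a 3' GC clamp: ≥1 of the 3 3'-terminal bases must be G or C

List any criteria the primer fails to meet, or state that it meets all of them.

Base counts: A=6, T=10, G=2, C=2 (length 20).
Tm: Tm = 64.9 + 41·(4 − 16.4)/20 = 39.5°C ✓
homopolymer run: longest run = 4 ✓
GC clamp: 3' end AAA has 0 G/C, need ≥1 ✗

Fails: GC clamp.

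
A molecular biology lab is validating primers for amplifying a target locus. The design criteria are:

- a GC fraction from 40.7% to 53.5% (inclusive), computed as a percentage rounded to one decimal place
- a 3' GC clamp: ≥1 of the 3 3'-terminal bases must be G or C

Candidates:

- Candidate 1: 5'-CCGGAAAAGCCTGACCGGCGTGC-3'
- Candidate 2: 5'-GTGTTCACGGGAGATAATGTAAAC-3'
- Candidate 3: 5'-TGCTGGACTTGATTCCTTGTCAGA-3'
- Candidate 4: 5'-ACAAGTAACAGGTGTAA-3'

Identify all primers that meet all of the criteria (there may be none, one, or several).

Candidate 1 (23 nt, A=5 T=2 G=8 C=8): GC 16/23 = 69.6%, outside 40.7–53.5% ✗; 3' end TGC has 2 G/C ✓ — fails.
Candidate 2 (24 nt, A=8 T=6 G=7 C=3): GC 10/24 = 41.7% ✓; 3' end AAC has 1 G/C ✓ — passes.
Candidate 3 (24 nt, A=4 T=9 G=6 C=5): GC 11/24 = 45.8% ✓; 3' end AGA has 1 G/C ✓ — passes.
Candidate 4 (17 nt, A=8 T=3 G=4 C=2): GC 6/17 = 35.3%, outside 40.7–53.5% ✗; 3' end TAA has 0 G/C, need ≥1 ✗ — fails.

Candidate 2 and Candidate 3.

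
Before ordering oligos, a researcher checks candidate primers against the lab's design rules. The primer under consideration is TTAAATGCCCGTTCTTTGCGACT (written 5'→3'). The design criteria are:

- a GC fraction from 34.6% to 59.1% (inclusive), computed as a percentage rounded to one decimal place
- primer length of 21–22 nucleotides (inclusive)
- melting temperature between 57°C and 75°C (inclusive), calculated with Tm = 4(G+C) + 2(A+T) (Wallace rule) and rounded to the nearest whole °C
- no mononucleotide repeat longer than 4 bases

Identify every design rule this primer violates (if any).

Base counts: A=4, T=9, G=4, C=6 (length 23).
GC content: GC 10/23 = 43.5% ✓
length: length 23, outside 21–22 ✗
Tm: Tm = 2·13 + 4·10 = 66°C ✓
homopolymer run: longest run = 3 ✓

Fails: length.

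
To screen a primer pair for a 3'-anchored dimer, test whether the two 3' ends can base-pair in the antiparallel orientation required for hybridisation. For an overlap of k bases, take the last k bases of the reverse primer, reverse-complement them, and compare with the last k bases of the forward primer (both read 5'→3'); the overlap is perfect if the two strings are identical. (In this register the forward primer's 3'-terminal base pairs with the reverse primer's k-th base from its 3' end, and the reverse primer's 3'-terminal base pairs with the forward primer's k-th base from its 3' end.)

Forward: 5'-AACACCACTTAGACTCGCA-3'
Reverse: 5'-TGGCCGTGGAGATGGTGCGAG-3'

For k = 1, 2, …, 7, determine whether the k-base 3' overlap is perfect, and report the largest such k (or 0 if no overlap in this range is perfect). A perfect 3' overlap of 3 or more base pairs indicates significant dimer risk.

Last 7 bases (5'→3') — forward …ACTCGCA, reverse …GTGCGAG.
Reverse complement of the reverse primer's last 7 bases: CTCGCAC; its first k bases are the reverse complement of the reverse primer's last k bases, so a perfect k-base overlap needs the forward primer's last k bases to equal them.
Comparing (forward last k vs required): k=1: A vs C ✗; k=2: CA vs CT ✗; k=3: GCA vs CTC ✗; k=4: CGCA vs CTCG ✗; k=5: TCGCA vs CTCGC ✗; k=6: CTCGCA vs CTCGCA ✓; k=7: ACTCGCA vs CTCGCAC ✗.
Only k = 6 is perfect, so the longest perfect 3' overlap is 6.

Longest perfect overlap: 6 complementary base pairs; significant dimer risk (threshold 3).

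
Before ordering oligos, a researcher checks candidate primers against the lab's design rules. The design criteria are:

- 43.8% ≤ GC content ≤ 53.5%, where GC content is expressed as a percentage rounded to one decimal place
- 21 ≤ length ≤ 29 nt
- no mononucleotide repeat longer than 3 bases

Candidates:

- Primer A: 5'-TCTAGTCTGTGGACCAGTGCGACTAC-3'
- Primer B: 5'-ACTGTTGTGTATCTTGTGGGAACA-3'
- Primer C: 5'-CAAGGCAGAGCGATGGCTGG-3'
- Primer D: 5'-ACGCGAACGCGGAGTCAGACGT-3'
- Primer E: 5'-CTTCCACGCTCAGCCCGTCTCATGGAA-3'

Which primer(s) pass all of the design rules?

Primer A (26 nt, A=5 T=7 G=7 C=7): GC 14/26 = 53.8%, outside 43.8–53.5% ✗; length 26 ✓; longest run = 2 ✓ — fails.
Primer B (24 nt, A=5 T=9 G=7 C=3): GC 10/24 = 41.7%, outside 43.8–53.5% ✗; length 24 ✓; longest run = 3 ✓ — fails.
Primer C (20 nt, A=5 T=2 G=9 C=4): GC 13/20 = 65.0%, outside 43.8–53.5% ✗; length 20, outside 21–29 ✗; longest run = 2 ✓ — fails.
Primer D (22 nt, A=6 T=2 G=8 C=6): GC 14/22 = 63.6%, outside 43.8–53.5% ✗; length 22 ✓; longest run = 2 ✓ — fails.
Primer E (27 nt, A=5 T=6 G=5 C=11): GC 16/27 = 59.3%, outside 43.8–53.5% ✗; length 27 ✓; longest run = 3 ✓ — fails.

None of the candidates satisfy all criteria.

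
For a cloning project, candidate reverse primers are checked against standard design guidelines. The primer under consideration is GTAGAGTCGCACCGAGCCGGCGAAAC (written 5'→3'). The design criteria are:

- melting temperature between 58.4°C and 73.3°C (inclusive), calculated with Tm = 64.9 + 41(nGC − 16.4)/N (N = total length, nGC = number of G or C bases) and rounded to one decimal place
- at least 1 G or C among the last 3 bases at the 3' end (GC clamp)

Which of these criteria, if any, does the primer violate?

Meets all criteria.

Base counts: A=7, T=2, G=9, C=8 (length 26).
Tm: Tm = 64.9 + 41·(17 − 16.4)/26 = 65.8°C ✓
GC clamp: 3' end AAC has 1 G/C ✓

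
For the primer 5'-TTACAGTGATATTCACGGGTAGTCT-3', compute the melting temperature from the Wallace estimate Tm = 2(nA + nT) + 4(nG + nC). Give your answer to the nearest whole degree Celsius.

Base counts: A=6, T=9, G=6, C=4 (length 25).
Tm = 2·(6+9) + 4·(6+4) = 2·15 + 4·10 = 30 + 40 = 70°C.

70°C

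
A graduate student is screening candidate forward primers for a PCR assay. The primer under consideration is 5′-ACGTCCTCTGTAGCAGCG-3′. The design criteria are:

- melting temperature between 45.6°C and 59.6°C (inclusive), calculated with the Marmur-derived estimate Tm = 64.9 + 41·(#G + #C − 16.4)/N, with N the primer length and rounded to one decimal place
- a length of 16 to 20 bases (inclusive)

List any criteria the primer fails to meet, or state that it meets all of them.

Base counts: A=3, T=4, G=5, C=6 (length 18).
Tm: Tm = 64.9 + 41·(11 − 16.4)/18 = 52.6°C ✓
length: length 18 ✓

Meets all criteria.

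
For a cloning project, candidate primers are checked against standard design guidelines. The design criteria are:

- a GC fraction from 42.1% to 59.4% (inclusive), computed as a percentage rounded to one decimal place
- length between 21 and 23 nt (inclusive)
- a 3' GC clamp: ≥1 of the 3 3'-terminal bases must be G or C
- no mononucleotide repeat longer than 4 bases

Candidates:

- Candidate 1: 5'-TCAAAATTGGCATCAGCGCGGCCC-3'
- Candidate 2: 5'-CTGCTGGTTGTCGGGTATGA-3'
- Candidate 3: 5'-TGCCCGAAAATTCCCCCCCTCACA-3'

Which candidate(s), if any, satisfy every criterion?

None of the candidates satisfy all criteria.

Candidate 1 (24 nt, A=6 T=4 G=6 C=8): GC 14/24 = 58.3% ✓; length 24, outside 21–23 ✗; 3' end CCC has 3 G/C ✓; longest run = 4 ✓ — fails.
Candidate 2 (20 nt, A=2 T=7 G=8 C=3): GC 11/20 = 55.0% ✓; length 20, outside 21–23 ✗; 3' end TGA has 1 G/C ✓; longest run = 3 ✓ — fails.
Candidate 3 (24 nt, A=6 T=4 G=2 C=12): GC 14/24 = 58.3% ✓; length 24, outside 21–23 ✗; 3' end ACA has 1 G/C ✓; longest run = 7, exceeds 4 ✗ — fails.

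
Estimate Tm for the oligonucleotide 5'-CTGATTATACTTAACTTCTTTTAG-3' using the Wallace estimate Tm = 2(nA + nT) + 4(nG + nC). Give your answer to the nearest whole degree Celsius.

60°C

Base counts: A=6, T=12, G=2, C=4 (length 24).
Tm = 2·(6+12) + 4·(2+4) = 2·18 + 4·6 = 36 + 24 = 60°C.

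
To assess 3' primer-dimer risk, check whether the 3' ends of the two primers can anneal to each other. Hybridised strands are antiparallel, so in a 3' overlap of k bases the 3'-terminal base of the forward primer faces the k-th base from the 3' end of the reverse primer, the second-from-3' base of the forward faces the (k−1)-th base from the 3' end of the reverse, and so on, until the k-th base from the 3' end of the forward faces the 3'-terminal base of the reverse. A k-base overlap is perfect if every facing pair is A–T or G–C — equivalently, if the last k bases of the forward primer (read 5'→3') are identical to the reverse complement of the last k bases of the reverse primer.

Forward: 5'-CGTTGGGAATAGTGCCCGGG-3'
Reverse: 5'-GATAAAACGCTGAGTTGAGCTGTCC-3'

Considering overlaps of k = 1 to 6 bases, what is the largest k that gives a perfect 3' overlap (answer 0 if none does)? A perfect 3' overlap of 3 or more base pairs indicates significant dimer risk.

Last 6 bases (5'→3') — forward …CCCGGG, reverse …CTGTCC.
Reverse complement of the reverse primer's last 6 bases: GGACAG; its first k bases are the reverse complement of the reverse primer's last k bases, so a perfect k-base overlap needs the forward primer's last k bases to equal them.
Comparing (forward last k vs required): k=1: G vs G ✓; k=2: GG vs GG ✓; k=3: GGG vs GGA ✗; k=4: CGGG vs GGAC ✗; k=5: CCGGG vs GGACA ✗; k=6: CCCGGG vs GGACAG ✗.
Perfect overlaps at k = 1, 2; the largest is 2.

Longest perfect overlap: 2 complementary base pairs; below the dimer-risk threshold (threshold 3).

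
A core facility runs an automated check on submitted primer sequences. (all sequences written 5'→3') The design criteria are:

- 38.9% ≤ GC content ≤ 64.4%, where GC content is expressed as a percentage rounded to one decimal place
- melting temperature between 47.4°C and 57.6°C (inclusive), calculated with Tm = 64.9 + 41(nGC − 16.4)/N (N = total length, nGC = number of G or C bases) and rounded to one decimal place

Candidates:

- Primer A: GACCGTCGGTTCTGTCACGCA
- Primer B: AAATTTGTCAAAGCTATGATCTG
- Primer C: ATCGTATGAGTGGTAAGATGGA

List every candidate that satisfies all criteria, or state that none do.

Primer A (21 nt, A=3 T=5 G=6 C=7): GC 13/21 = 61.9% ✓; Tm = 64.9 + 41·(13 − 16.4)/21 = 58.3°C, outside 47.4–57.6°C ✗ — fails.
Primer B (23 nt, A=8 T=8 G=4 C=3): GC 7/23 = 30.4%, outside 38.9–64.4% ✗; Tm = 64.9 + 41·(7 − 16.4)/23 = 48.1°C ✓ — fails.
Primer C (22 nt, A=7 T=6 G=8 C=1): GC 9/22 = 40.9% ✓; Tm = 64.9 + 41·(9 − 16.4)/22 = 51.1°C ✓ — passes.

Primer C only.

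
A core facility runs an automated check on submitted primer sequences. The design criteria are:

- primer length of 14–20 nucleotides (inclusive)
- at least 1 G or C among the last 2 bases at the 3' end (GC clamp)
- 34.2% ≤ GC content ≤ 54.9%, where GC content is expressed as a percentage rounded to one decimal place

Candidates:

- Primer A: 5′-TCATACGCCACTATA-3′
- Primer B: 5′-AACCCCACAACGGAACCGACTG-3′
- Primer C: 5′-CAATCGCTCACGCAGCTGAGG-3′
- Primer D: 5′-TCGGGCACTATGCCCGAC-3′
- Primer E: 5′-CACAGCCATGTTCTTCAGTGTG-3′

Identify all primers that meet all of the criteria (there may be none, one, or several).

Primer A (15 nt, A=5 T=4 G=1 C=5): length 15 ✓; 3' end TA has 0 G/C, need ≥1 ✗; GC 6/15 = 40.0% ✓ — fails.
Primer B (22 nt, A=8 T=1 G=4 C=9): length 22, outside 14–20 ✗; 3' end TG has 1 G/C ✓; GC 13/22 = 59.1%, outside 34.2–54.9% ✗ — fails.
Primer C (21 nt, A=5 T=3 G=6 C=7): length 21, outside 14–20 ✗; 3' end GG has 2 G/C ✓; GC 13/21 = 61.9%, outside 34.2–54.9% ✗ — fails.
Primer D (18 nt, A=3 T=3 G=5 C=7): length 18 ✓; 3' end AC has 1 G/C ✓; GC 12/18 = 66.7%, outside 34.2–54.9% ✗ — fails.
Primer E (22 nt, A=4 T=7 G=5 C=6): length 22, outside 14–20 ✗; 3' end TG has 1 G/C ✓; GC 11/22 = 50.0% ✓ — fails.

None of the candidates satisfy all criteria.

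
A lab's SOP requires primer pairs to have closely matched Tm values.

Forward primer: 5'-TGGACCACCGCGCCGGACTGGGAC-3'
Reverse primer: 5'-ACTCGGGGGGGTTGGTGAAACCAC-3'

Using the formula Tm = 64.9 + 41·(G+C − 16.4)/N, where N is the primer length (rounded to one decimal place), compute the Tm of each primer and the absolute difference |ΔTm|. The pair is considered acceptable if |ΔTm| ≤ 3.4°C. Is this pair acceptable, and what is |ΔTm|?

|ΔTm| = 5.1°C; the pair is not acceptable.

Forward: G+C = 18, N = 24 → Tm = 64.9 + 41·(18 − 16.4)/24 = 67.6°C.
Reverse: G+C = 15, N = 24 → Tm = 64.9 + 41·(15 − 16.4)/24 = 62.5°C.
|ΔTm| = |67.6 − 62.5| = 5.1°C, > 3.4°C.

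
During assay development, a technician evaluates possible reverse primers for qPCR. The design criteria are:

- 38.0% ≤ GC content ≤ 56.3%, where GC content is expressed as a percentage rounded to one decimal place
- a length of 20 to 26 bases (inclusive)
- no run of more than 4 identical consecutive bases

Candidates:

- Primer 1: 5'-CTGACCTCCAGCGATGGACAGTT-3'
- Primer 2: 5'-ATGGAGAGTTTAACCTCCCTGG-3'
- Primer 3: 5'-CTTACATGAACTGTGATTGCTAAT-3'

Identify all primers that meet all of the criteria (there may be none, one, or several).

Primer 2 only.

Primer 1 (23 nt, A=5 T=5 G=6 C=7): GC 13/23 = 56.5%, outside 38.0–56.3% ✗; length 23 ✓; longest run = 2 ✓ — fails.
Primer 2 (22 nt, A=5 T=6 G=6 C=5): GC 11/22 = 50.0% ✓; length 22 ✓; longest run = 3 ✓ — passes.
Primer 3 (24 nt, A=7 T=9 G=4 C=4): GC 8/24 = 33.3%, outside 38.0–56.3% ✗; length 24 ✓; longest run = 2 ✓ — fails.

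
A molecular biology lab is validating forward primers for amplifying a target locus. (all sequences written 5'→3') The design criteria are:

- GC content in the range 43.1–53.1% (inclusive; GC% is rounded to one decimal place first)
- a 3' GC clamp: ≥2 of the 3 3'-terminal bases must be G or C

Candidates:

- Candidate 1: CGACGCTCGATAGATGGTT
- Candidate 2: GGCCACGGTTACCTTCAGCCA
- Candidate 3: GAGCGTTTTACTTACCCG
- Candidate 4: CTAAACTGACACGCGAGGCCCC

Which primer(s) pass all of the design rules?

Candidate 1 (19 nt, A=4 T=5 G=6 C=4): GC 10/19 = 52.6% ✓; 3' end GTT has 1 G/C, need ≥2 ✗ — fails.
Candidate 2 (21 nt, A=4 T=4 G=5 C=8): GC 13/21 = 61.9%, outside 43.1–53.1% ✗; 3' end CCA has 2 G/C ✓ — fails.
Candidate 3 (18 nt, A=3 T=6 G=4 C=5): GC 9/18 = 50.0% ✓; 3' end CCG has 3 G/C ✓ — passes.
Candidate 4 (22 nt, A=6 T=2 G=5 C=9): GC 14/22 = 63.6%, outside 43.1–53.1% ✗; 3' end CCC has 3 G/C ✓ — fails.

Candidate 3 only.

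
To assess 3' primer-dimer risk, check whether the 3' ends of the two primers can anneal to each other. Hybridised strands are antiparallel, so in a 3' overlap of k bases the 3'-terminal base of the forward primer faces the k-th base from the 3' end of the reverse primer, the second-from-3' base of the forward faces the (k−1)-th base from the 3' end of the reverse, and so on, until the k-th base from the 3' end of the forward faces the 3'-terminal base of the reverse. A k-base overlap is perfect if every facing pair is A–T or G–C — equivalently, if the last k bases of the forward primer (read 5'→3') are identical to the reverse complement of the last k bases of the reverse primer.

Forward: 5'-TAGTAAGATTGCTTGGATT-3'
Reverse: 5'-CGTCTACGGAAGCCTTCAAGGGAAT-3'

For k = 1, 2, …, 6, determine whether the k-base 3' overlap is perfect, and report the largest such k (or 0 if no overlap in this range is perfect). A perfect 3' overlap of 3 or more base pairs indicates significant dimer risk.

Longest perfect overlap: 3 complementary base pairs; significant dimer risk (threshold 3).

Last 6 bases (5'→3') — forward …TGGATT, reverse …GGGAAT.
Reverse complement of the reverse primer's last 6 bases: ATTCCC; its first k bases are the reverse complement of the reverse primer's last k bases, so a perfect k-base overlap needs the forward primer's last k bases to equal them.
Comparing (forward last k vs required): k=1: T vs A ✗; k=2: TT vs AT ✗; k=3: ATT vs ATT ✓; k=4: GATT vs ATTC ✗; k=5: GGATT vs ATTCC ✗; k=6: TGGATT vs ATTCCC ✗.
Only k = 3 is perfect, so the longest perfect 3' overlap is 3.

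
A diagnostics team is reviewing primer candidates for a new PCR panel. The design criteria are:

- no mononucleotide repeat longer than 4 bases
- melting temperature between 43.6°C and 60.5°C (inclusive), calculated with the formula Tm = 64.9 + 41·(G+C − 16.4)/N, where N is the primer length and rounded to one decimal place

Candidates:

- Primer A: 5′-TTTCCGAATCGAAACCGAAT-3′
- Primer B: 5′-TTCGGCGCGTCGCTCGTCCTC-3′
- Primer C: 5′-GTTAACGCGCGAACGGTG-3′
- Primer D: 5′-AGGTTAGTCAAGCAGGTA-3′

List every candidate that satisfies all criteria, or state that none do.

Primer A, Primer C and Primer D.

Primer A (20 nt, A=7 T=5 G=3 C=5): longest run = 3 ✓; Tm = 64.9 + 41·(8 − 16.4)/20 = 47.7°C ✓ — passes.
Primer B (21 nt, A=0 T=6 G=6 C=9): longest run = 2 ✓; Tm = 64.9 + 41·(15 − 16.4)/21 = 62.2°C, outside 43.6–60.5°C ✗ — fails.
Primer C (18 nt, A=4 T=3 G=7 C=4): longest run = 2 ✓; Tm = 64.9 + 41·(11 − 16.4)/18 = 52.6°C ✓ — passes.
Primer D (18 nt, A=6 T=4 G=6 C=2): longest run = 2 ✓; Tm = 64.9 + 41·(8 − 16.4)/18 = 45.8°C ✓ — passes.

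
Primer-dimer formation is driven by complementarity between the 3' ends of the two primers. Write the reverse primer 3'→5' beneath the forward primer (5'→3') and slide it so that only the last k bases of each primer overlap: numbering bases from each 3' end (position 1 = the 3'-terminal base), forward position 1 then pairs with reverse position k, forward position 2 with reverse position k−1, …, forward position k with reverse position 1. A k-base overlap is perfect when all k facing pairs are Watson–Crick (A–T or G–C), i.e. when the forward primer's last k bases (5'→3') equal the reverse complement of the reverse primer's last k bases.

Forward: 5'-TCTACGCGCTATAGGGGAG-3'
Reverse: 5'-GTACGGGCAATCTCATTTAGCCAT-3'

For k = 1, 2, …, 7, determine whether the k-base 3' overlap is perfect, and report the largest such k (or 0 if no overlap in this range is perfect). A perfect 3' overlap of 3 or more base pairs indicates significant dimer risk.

Last 7 bases (5'→3') — forward …AGGGGAG, reverse …TAGCCAT.
Reverse complement of the reverse primer's last 7 bases: ATGGCTA; its first k bases are the reverse complement of the reverse primer's last k bases, so a perfect k-base overlap needs the forward primer's last k bases to equal them.
Comparing (forward last k vs required): k=1: G vs A ✗; k=2: AG vs AT ✗; k=3: GAG vs ATG ✗; k=4: GGAG vs ATGG ✗; k=5: GGGAG vs ATGGC ✗; k=6: GGGGAG vs ATGGCT ✗; k=7: AGGGGAG vs ATGGCTA ✗.
No overlap length from 1 to 7 is perfect, so the longest perfect 3' overlap is 0.

Longest perfect overlap: 0 complementary base pairs; below the dimer-risk threshold (threshold 3).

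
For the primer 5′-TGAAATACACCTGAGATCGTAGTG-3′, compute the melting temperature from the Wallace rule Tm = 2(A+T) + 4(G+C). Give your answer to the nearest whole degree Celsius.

68°C

Base counts: A=8, T=6, G=6, C=4 (length 24).
Tm = 2·(8+6) + 4·(6+4) = 2·14 + 4·10 = 28 + 40 = 68°C.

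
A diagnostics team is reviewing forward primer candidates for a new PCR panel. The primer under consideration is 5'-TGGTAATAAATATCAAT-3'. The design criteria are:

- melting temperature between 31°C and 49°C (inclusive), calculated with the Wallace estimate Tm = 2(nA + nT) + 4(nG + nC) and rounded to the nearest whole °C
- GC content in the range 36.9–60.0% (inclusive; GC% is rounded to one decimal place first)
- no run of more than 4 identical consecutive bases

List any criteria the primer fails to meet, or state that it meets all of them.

Base counts: A=8, T=6, G=2, C=1 (length 17).
Tm: Tm = 2·14 + 4·3 = 40°C ✓
GC content: GC 3/17 = 17.6%, outside 36.9–60.0% ✗
homopolymer run: longest run = 3 ✓

Fails: GC content.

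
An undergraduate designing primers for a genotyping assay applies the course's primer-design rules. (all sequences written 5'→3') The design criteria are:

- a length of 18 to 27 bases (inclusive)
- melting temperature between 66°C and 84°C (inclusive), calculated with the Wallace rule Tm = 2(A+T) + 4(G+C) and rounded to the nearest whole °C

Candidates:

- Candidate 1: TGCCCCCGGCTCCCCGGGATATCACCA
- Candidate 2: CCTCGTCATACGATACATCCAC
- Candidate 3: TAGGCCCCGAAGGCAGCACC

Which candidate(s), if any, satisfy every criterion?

Candidate 1 (27 nt, A=4 T=4 G=6 C=13): length 27 ✓; Tm = 2·8 + 4·19 = 92°C, outside 66–84°C ✗ — fails.
Candidate 2 (22 nt, A=6 T=5 G=2 C=9): length 22 ✓; Tm = 2·11 + 4·11 = 66°C ✓ — passes.
Candidate 3 (20 nt, A=5 T=1 G=6 C=8): length 20 ✓; Tm = 2·6 + 4·14 = 68°C ✓ — passes.

Candidate 2 and Candidate 3.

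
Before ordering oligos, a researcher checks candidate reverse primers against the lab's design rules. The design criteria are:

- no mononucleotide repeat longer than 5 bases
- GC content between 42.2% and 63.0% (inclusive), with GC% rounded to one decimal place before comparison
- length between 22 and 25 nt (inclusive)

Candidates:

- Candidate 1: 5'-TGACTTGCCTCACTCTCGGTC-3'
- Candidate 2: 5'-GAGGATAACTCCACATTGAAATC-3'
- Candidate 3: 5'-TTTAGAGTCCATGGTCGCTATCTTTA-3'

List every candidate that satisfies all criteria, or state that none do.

None of the candidates satisfy all criteria.

Candidate 1 (21 nt, A=2 T=7 G=4 C=8): longest run = 2 ✓; GC 12/21 = 57.1% ✓; length 21, outside 22–25 ✗ — fails.
Candidate 2 (23 nt, A=9 T=5 G=4 C=5): longest run = 3 ✓; GC 9/23 = 39.1%, outside 42.2–63.0% ✗; length 23 ✓ — fails.
Candidate 3 (26 nt, A=5 T=11 G=5 C=5): longest run = 3 ✓; GC 10/26 = 38.5%, outside 42.2–63.0% ✗; length 26, outside 22–25 ✗ — fails.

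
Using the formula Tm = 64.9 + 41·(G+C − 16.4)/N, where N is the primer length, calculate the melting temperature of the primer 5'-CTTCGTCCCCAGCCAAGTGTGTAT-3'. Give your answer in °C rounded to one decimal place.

59.1°C

Base counts: A=4, T=7, G=5, C=8; G+C = 13, N = 24.
Tm = 64.9 + 41·(13 − 16.4)/24 = 64.9 + -139.40/24 = 59.1°C.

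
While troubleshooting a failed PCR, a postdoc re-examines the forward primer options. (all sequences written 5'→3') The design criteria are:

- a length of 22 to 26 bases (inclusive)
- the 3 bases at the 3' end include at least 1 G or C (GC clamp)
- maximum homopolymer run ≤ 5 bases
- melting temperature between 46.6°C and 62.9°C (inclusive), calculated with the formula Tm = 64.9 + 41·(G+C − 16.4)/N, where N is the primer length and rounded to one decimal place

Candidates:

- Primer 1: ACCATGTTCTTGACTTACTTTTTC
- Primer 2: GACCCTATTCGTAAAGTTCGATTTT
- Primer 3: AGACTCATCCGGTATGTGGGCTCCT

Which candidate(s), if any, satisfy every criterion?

Primer 1 (24 nt, A=4 T=12 G=2 C=6): length 24 ✓; 3' end TTC has 1 G/C ✓; longest run = 5 ✓; Tm = 64.9 + 41·(8 − 16.4)/24 = 50.6°C ✓ — passes.
Primer 2 (25 nt, A=6 T=10 G=4 C=5): length 25 ✓; 3' end TTT has 0 G/C, need ≥1 ✗; longest run = 4 ✓; Tm = 64.9 + 41·(9 − 16.4)/25 = 52.8°C ✓ — fails.
Primer 3 (25 nt, A=4 T=7 G=7 C=7): length 25 ✓; 3' end CCT has 2 G/C ✓; longest run = 3 ✓; Tm = 64.9 + 41·(14 − 16.4)/25 = 61.0°C ✓ — passes.

Primer 1 and Primer 3.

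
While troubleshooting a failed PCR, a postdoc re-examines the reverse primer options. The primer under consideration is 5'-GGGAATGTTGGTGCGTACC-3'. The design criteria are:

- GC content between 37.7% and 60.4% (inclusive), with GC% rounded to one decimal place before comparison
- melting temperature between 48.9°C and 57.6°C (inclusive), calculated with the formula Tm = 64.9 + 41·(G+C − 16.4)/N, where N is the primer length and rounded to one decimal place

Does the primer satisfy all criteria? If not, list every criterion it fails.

Meets all criteria.

Base counts: A=3, T=5, G=8, C=3 (length 19).
GC content: GC 11/19 = 57.9% ✓
Tm: Tm = 64.9 + 41·(11 − 16.4)/19 = 53.2°C ✓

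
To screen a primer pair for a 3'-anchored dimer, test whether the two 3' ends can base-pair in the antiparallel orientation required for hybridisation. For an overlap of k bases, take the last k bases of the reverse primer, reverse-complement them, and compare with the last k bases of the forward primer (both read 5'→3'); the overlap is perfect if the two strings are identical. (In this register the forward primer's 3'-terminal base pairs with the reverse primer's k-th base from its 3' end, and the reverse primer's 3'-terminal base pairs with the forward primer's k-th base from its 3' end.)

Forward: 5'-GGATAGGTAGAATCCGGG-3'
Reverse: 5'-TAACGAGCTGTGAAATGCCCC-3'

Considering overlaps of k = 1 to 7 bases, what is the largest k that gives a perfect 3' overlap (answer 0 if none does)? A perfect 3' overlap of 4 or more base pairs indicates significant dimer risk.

Longest perfect overlap: 3 complementary base pairs; below the dimer-risk threshold (threshold 4).

Last 7 bases (5'→3') — forward …ATCCGGG, reverse …ATGCCCC.
Reverse complement of the reverse primer's last 7 bases: GGGGCAT; its first k bases are the reverse complement of the reverse primer's last k bases, so a perfect k-base overlap needs the forward primer's last k bases to equal them.
Comparing (forward last k vs required): k=1: G vs G ✓; k=2: GG vs GG ✓; k=3: GGG vs GGG ✓; k=4: CGGG vs GGGG ✗; k=5: CCGGG vs GGGGC ✗; k=6: TCCGGG vs GGGGCA ✗; k=7: ATCCGGG vs GGGGCAT ✗.
Perfect overlaps at k = 1, 2, 3; the largest is 3.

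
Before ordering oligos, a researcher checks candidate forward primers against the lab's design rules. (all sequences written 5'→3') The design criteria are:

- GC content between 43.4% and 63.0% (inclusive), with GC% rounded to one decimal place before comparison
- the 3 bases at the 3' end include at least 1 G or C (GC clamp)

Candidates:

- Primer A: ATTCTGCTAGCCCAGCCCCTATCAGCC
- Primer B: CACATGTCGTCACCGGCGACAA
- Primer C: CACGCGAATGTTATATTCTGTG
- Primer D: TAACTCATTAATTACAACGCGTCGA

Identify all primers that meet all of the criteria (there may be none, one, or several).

Primer A and Primer B.

Primer A (27 nt, A=5 T=6 G=4 C=12): GC 16/27 = 59.3% ✓; 3' end GCC has 3 G/C ✓ — passes.
Primer B (22 nt, A=6 T=3 G=5 C=8): GC 13/22 = 59.1% ✓; 3' end CAA has 1 G/C ✓ — passes.
Primer C (22 nt, A=5 T=8 G=5 C=4): GC 9/22 = 40.9%, outside 43.4–63.0% ✗; 3' end GTG has 2 G/C ✓ — fails.
Primer D (25 nt, A=9 T=7 G=3 C=6): GC 9/25 = 36.0%, outside 43.4–63.0% ✗; 3' end CGA has 2 G/C ✓ — fails.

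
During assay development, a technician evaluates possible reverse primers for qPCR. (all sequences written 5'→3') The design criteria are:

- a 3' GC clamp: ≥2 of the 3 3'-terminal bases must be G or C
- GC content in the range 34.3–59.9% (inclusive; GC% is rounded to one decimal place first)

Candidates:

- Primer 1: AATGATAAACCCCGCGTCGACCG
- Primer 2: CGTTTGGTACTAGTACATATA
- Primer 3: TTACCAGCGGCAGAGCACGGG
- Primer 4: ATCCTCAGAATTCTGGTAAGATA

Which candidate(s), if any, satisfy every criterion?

Primer 1 only.

Primer 1 (23 nt, A=7 T=3 G=5 C=8): 3' end CCG has 3 G/C ✓; GC 13/23 = 56.5% ✓ — passes.
Primer 2 (21 nt, A=6 T=8 G=4 C=3): 3' end ATA has 0 G/C, need ≥2 ✗; GC 7/21 = 33.3%, outside 34.3–59.9% ✗ — fails.
Primer 3 (21 nt, A=5 T=2 G=8 C=6): 3' end GGG has 3 G/C ✓; GC 14/21 = 66.7%, outside 34.3–59.9% ✗ — fails.
Primer 4 (23 nt, A=8 T=7 G=4 C=4): 3' end ATA has 0 G/C, need ≥2 ✗; GC 8/23 = 34.8% ✓ — fails.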